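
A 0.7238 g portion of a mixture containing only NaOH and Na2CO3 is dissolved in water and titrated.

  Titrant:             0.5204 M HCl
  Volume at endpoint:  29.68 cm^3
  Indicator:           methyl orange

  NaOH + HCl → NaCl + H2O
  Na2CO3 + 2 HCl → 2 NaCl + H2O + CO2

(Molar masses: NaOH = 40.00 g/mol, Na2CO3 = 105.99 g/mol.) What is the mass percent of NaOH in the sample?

n(HCl) = 0.02968 × 0.5204 = 0.01545 mol
Let x = n(NaOH), y = n(Na2CO3).
Titrant: 1x + 2y = 0.01545;  mass: 40.00x + 105.99y = 0.7238
Solving, x = 7.290 × 10^-3 mol, y = 4.078 × 10^-3 mol
mass of NaOH = 7.290 × 10^-3 × 40.00 = 0.2916 g
% NaOH = 0.2916 / 0.7238 × 100 = 40.29 %

40.29 %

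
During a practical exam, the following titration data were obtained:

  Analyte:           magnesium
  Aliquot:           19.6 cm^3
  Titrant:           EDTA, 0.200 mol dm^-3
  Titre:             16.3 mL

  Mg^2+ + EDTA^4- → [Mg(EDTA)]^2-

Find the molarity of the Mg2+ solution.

0.166 mol/L

n(EDTA) = 0.0163 L × 0.200 mol/L = 3.26 × 10^-3 mol
n(Mg2+) = 3.26 × 10^-3 mol (1:1 mole ratio)
[Mg2+] = 3.26 × 10^-3 mol / 0.0196 L = 0.166 mol/L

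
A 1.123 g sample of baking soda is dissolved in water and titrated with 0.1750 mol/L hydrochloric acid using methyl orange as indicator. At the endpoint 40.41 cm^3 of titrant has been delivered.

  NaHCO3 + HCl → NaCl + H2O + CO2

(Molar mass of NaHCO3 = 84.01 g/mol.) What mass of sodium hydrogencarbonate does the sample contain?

0.5941 g

n(HCl) = 0.04041 L × 0.1750 mol/L = 7.072 × 10^-3 mol
n(NaHCO3) = 7.072 × 10^-3 mol (1:1 ratio)
mass of NaHCO3 = 7.072 × 10^-3 × 84.01 g/mol = 0.5941 g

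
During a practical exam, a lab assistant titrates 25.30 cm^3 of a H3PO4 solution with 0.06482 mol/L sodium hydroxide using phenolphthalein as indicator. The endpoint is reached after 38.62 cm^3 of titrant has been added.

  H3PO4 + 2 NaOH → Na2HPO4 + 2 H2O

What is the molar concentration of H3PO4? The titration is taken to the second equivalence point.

0.04947 mol/L

n(NaOH) = 0.03862 L × 0.06482 mol/L = 2.503 × 10^-3 mol
From the 1:2 mole ratio, n(H3PO4) = 1/2 × 2.503 × 10^-3 = 1.252 × 10^-3 mol
[H3PO4] = 1.252 × 10^-3 mol / 0.02530 L = 0.04947 mol/L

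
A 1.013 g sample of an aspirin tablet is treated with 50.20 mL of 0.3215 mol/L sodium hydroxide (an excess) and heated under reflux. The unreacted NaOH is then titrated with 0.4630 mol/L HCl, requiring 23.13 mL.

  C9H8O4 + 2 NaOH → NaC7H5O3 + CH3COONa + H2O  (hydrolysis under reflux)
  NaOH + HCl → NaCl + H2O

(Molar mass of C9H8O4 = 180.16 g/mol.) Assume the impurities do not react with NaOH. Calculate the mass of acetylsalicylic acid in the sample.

n(NaOH) added = 0.05020 × 0.3215 = 0.01614 mol
n(HCl) used in back-titration = 0.02313 × 0.4630 = 0.01071 mol
n(NaOH) left over = 0.01071 mol (1:1 ratio)
n(NaOH) consumed by analyte = 0.01614 − 0.01071 = 5.430 × 10^-3 mol
From the 1:2 ratio, n(C9H8O4) = 1/2 × 5.430 × 10^-3 = 2.715 × 10^-3 mol
mass of C9H8O4 = 2.715 × 10^-3 × 180.16 = 0.4891 g

0.4891 g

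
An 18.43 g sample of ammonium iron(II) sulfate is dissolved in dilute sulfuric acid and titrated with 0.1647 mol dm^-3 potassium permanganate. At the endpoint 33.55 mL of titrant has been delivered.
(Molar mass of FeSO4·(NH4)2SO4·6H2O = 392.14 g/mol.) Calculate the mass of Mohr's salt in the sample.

10.83 g

MnO4^- + 5 Fe^2+ + 8 H^+ → Mn^2+ + 5 Fe^3+ + 4 H2O
n(KMnO4) = 0.03355 L × 0.1647 mol/L = 5.526 × 10^-3 mol
From the 5:1 ratio, n(FeSO4·(NH4)2SO4·6H2O) = 5/1 × 5.526 × 10^-3 = 0.02763 mol
mass of FeSO4·(NH4)2SO4·6H2O = 0.02763 × 392.14 g/mol = 10.83 g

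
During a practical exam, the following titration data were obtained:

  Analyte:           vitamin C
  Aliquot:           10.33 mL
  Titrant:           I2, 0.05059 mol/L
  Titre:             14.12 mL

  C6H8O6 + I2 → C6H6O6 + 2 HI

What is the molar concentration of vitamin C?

n(I2) = 0.01412 L × 0.05059 mol/L = 7.143 × 10^-4 mol
n(C6H8O6) = 7.143 × 10^-4 mol (1:1 mole ratio)
[C6H8O6] = 7.143 × 10^-4 mol / 0.01033 L = 0.06915 mol/L

0.06915 mol/L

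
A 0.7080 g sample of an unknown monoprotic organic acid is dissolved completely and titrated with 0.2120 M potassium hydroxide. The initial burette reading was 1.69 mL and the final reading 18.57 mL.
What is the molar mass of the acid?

197.8 g/mol

n(KOH) = 0.01688 L × 0.2120 mol/L = 3.579 × 10^-3 mol
n(HA) = 3.579 × 10^-3 mol (1:1 ratio)
M = m / n = 0.7080 g / 3.579 × 10^-3 mol = 197.8 g/mol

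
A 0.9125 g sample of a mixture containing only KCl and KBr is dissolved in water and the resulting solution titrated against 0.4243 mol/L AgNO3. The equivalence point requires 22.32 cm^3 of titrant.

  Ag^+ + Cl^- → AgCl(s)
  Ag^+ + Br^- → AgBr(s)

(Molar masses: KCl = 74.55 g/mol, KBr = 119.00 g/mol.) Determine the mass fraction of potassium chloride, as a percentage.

n(AgNO3) = 0.02232 × 0.4243 = 9.470 × 10^-3 mol
Let x = n(KCl), y = n(KBr).
Titrant: 1x + 1y = 9.470 × 10^-3;  mass: 74.55x + 119.00y = 0.9125
Solving, x = 4.825 × 10^-3 mol, y = 4.645 × 10^-3 mol
mass of KCl = 4.825 × 10^-3 × 74.55 = 0.3597 g
% KCl = 0.3597 / 0.9125 × 100 = 39.42 %

39.42 %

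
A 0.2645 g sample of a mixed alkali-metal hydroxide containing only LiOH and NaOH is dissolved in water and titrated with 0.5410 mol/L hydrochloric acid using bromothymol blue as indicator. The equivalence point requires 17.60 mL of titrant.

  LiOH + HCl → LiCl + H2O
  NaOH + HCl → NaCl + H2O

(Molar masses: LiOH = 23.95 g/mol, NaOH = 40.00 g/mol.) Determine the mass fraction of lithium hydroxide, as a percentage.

n(HCl) = 0.01760 × 0.5410 = 9.522 × 10^-3 mol
Let x = n(LiOH), y = n(NaOH).
Titrant: 1x + 1y = 9.522 × 10^-3;  mass: 23.95x + 40.00y = 0.2645
Solving, x = 7.250 × 10^-3 mol, y = 2.272 × 10^-3 mol
mass of LiOH = 7.250 × 10^-3 × 23.95 = 0.1736 g
% LiOH = 0.1736 / 0.2645 × 100 = 65.65 %

65.65 %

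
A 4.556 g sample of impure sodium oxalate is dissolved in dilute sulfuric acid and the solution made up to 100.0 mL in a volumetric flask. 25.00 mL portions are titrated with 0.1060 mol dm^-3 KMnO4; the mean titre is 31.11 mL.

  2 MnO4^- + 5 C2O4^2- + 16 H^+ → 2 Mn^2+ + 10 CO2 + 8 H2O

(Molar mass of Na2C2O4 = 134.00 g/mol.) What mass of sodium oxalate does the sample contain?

4.419 g

n(KMnO4) per titration = 0.03111 × 0.1060 = 3.298 × 10^-3 mol
From the 5:2 ratio, n(Na2C2O4) in each aliquot = 5/2 × 3.298 × 10^-3 = 8.244 × 10^-3 mol
n(Na2C2O4) in the whole flask = 8.244 × 10^-3 × 100.0/25.00 = 0.03298 mol
mass of Na2C2O4 = 0.03298 × 134.00 = 4.419 g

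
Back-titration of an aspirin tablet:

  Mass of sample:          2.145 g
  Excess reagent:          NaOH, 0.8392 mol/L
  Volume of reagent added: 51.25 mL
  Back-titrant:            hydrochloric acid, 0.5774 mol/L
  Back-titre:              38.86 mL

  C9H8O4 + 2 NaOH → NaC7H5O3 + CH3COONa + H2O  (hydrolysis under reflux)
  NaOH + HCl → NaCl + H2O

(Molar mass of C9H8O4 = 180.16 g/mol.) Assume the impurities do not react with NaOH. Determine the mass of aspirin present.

1.853 g

n(NaOH) added = 0.05125 × 0.8392 = 0.04301 mol
n(HCl) used in back-titration = 0.03886 × 0.5774 = 0.02244 mol
n(NaOH) left over = 0.02244 mol (1:1 ratio)
n(NaOH) consumed by analyte = 0.04301 − 0.02244 = 0.02057 mol
From the 1:2 ratio, n(C9H8O4) = 1/2 × 0.02057 = 0.01029 mol
mass of C9H8O4 = 0.01029 × 180.16 = 1.853 g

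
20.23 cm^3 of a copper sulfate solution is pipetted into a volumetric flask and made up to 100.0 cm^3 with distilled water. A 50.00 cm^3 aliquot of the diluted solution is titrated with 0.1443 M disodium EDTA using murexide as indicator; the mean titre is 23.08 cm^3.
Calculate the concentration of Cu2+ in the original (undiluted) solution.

Cu^2+ + EDTA^4- → [Cu(EDTA)]^2-
n(EDTA) = 0.02308 × 0.1443 = 3.330 × 10^-3 mol
n(Cu2+) in the aliquot = 3.330 × 10^-3 mol (1:1 ratio)
[Cu2+]_dilute = 3.330 × 10^-3 / 0.05000 = 0.06661 mol/L
Dilution factor = 100.0 / 20.23 = 4.943
[Cu2+]_stock = 0.06661 × 4.943 = 0.3293 mol/L

0.3293 M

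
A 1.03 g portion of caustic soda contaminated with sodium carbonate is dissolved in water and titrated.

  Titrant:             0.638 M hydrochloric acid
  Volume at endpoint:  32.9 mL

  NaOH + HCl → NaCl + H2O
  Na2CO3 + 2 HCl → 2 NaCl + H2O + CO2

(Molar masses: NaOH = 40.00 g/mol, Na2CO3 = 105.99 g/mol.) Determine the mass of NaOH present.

n(HCl) = 0.0329 × 0.638 = 0.0210 mol
Let x = n(NaOH), y = n(Na2CO3).
Titrant: 1x + 2y = 0.0210;  mass: 40.00x + 105.99y = 1.03
Solving, x = 6.34 × 10^-3 mol, y = 7.33 × 10^-3 mol
mass of NaOH = 6.34 × 10^-3 × 40.00 = 0.254 g

0.254 g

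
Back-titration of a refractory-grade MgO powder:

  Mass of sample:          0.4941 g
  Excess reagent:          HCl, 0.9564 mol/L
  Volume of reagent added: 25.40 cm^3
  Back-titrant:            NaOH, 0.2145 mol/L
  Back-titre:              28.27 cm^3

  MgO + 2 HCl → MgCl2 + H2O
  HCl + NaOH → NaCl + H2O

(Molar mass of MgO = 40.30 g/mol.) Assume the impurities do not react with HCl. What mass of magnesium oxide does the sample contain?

0.3673 g

n(HCl) added = 0.02540 × 0.9564 = 0.02429 mol
n(NaOH) used in back-titration = 0.02827 × 0.2145 = 6.064 × 10^-3 mol
n(HCl) left over = 6.064 × 10^-3 mol (1:1 ratio)
n(HCl) consumed by analyte = 0.02429 − 6.064 × 10^-3 = 0.01823 mol
From the 1:2 ratio, n(MgO) = 1/2 × 0.01823 = 9.114 × 10^-3 mol
mass of MgO = 9.114 × 10^-3 × 40.30 = 0.3673 g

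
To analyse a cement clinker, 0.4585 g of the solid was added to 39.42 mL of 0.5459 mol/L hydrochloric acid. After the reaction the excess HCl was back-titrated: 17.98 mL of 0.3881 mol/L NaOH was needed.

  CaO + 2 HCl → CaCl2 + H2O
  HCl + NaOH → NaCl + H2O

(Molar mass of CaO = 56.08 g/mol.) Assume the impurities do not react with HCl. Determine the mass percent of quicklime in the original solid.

n(HCl) added = 0.03942 × 0.5459 = 0.02152 mol
n(NaOH) used in back-titration = 0.01798 × 0.3881 = 6.978 × 10^-3 mol
n(HCl) left over = 6.978 × 10^-3 mol (1:1 ratio)
n(HCl) consumed by analyte = 0.02152 − 6.978 × 10^-3 = 0.01454 mol
From the 1:2 ratio, n(CaO) = 1/2 × 0.01454 = 7.271 × 10^-3 mol
mass of CaO = 7.271 × 10^-3 × 56.08 = 0.4077 g
% CaO = 0.4077 / 0.4585 × 100 = 88.93 %

88.93 %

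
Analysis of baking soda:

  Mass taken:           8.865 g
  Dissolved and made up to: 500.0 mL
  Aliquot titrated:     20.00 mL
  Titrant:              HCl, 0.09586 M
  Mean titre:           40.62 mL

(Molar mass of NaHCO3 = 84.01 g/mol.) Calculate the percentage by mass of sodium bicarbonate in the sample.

92.25 %

NaHCO3 + HCl → NaCl + H2O + CO2
n(HCl) per titration = 0.04062 × 0.09586 = 3.894 × 10^-3 mol
n(NaHCO3) in each aliquot = 3.894 × 10^-3 mol (1:1 ratio)
n(NaHCO3) in the whole flask = 3.894 × 10^-3 × 500.0/20.00 = 0.09735 mol
mass of NaHCO3 = 0.09735 × 84.01 = 8.178 g
% NaHCO3 = 8.178 / 8.865 × 100 = 92.25 %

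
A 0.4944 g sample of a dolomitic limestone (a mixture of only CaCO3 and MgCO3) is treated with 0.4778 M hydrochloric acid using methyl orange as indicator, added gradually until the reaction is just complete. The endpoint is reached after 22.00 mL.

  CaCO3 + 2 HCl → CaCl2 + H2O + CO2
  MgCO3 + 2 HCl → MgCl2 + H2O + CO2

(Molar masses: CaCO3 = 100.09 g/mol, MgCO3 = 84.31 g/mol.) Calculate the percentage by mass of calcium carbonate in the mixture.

n(HCl) = 0.02200 × 0.4778 = 0.01051 mol
Let x = n(CaCO3), y = n(MgCO3).
Titrant: 2x + 2y = 0.01051;  mass: 100.09x + 84.31y = 0.4944
Solving, x = 3.250 × 10^-3 mol, y = 2.006 × 10^-3 mol
mass of CaCO3 = 3.250 × 10^-3 × 100.09 = 0.3253 g
% CaCO3 = 0.3253 / 0.4944 × 100 = 65.79 %

65.79 %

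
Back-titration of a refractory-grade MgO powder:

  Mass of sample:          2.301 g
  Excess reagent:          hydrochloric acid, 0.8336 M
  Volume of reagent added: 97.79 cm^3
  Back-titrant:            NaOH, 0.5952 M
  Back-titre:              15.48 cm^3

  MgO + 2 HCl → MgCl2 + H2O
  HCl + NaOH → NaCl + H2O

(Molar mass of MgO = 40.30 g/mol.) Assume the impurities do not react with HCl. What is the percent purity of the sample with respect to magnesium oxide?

63.32 %

n(HCl) added = 0.09779 × 0.8336 = 0.08152 mol
n(NaOH) used in back-titration = 0.01548 × 0.5952 = 9.214 × 10^-3 mol
n(HCl) left over = 9.214 × 10^-3 mol (1:1 ratio)
n(HCl) consumed by analyte = 0.08152 − 9.214 × 10^-3 = 0.07230 mol
From the 1:2 ratio, n(MgO) = 1/2 × 0.07230 = 0.03615 mol
mass of MgO = 0.03615 × 40.30 = 1.457 g
% MgO = 1.457 / 2.301 × 100 = 63.32 %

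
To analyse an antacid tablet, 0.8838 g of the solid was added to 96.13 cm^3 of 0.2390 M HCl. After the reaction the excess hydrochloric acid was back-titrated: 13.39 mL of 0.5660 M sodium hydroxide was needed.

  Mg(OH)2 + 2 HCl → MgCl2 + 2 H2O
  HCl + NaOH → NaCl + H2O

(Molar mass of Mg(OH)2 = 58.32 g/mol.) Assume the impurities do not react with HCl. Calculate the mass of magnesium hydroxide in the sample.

n(HCl) added = 0.09613 × 0.2390 = 0.02298 mol
n(NaOH) used in back-titration = 0.01339 × 0.5660 = 7.579 × 10^-3 mol
n(HCl) left over = 7.579 × 10^-3 mol (1:1 ratio)
n(HCl) consumed by analyte = 0.02298 − 7.579 × 10^-3 = 0.01540 mol
From the 1:2 ratio, n(Mg(OH)2) = 1/2 × 0.01540 = 7.698 × 10^-3 mol
mass of Mg(OH)2 = 7.698 × 10^-3 × 58.32 = 0.4490 g

0.4490 g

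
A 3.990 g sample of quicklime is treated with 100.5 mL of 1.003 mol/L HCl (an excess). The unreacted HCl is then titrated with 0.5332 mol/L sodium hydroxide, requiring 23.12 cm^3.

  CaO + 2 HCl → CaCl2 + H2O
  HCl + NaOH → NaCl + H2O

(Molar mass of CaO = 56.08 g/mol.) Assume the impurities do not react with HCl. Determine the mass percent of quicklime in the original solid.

n(HCl) added = 0.1005 × 1.003 = 0.1008 mol
n(NaOH) used in back-titration = 0.02312 × 0.5332 = 0.01233 mol
n(HCl) left over = 0.01233 mol (1:1 ratio)
n(HCl) consumed by analyte = 0.1008 − 0.01233 = 0.08847 mol
From the 1:2 ratio, n(CaO) = 1/2 × 0.08847 = 0.04424 mol
mass of CaO = 0.04424 × 56.08 = 2.481 g
% CaO = 2.481 / 3.990 × 100 = 62.18 %

62.18 %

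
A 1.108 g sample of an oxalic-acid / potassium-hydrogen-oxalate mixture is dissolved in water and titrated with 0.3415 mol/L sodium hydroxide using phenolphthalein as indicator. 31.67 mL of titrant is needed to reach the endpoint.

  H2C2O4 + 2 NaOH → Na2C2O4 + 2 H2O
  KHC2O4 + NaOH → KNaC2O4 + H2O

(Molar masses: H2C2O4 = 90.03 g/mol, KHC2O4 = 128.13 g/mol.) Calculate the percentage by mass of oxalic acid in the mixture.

13.58 %

n(NaOH) = 0.03167 × 0.3415 = 0.01082 mol
Let x = n(H2C2O4), y = n(KHC2O4).
Titrant: 2x + 1y = 0.01082;  mass: 90.03x + 128.13y = 1.108
Solving, x = 1.671 × 10^-3 mol, y = 7.473 × 10^-3 mol
mass of H2C2O4 = 1.671 × 10^-3 × 90.03 = 0.1504 g
% H2C2O4 = 0.1504 / 1.108 × 100 = 13.58 %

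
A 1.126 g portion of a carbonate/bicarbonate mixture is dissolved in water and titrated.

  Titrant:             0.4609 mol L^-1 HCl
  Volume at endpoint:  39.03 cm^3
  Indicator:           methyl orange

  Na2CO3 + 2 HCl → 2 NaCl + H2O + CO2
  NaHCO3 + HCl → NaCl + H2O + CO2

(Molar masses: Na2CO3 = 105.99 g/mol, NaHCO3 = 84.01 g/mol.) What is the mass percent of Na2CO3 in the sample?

58.46 %

n(HCl) = 0.03903 × 0.4609 = 0.01799 mol
Let x = n(Na2CO3), y = n(NaHCO3).
Titrant: 2x + 1y = 0.01799;  mass: 105.99x + 84.01y = 1.126
Solving, x = 6.211 × 10^-3 mol, y = 5.568 × 10^-3 mol
mass of Na2CO3 = 6.211 × 10^-3 × 105.99 = 0.6583 g
% Na2CO3 = 0.6583 / 1.126 × 100 = 58.46 %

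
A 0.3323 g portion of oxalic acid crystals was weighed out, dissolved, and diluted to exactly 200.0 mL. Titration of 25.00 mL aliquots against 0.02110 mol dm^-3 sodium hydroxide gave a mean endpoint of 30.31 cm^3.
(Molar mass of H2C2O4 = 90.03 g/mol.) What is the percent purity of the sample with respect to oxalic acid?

69.31 %

H2C2O4 + 2 NaOH → Na2C2O4 + 2 H2O
n(NaOH) per titration = 0.03031 × 0.02110 = 6.395 × 10^-4 mol
From the 1:2 ratio, n(H2C2O4) in each aliquot = 1/2 × 6.395 × 10^-4 = 3.198 × 10^-4 mol
n(H2C2O4) in the whole flask = 3.198 × 10^-4 × 200.0/25.00 = 2.558 × 10^-3 mol
mass of H2C2O4 = 2.558 × 10^-3 × 90.03 = 0.2303 g
% H2C2O4 = 0.2303 / 0.3323 × 100 = 69.31 %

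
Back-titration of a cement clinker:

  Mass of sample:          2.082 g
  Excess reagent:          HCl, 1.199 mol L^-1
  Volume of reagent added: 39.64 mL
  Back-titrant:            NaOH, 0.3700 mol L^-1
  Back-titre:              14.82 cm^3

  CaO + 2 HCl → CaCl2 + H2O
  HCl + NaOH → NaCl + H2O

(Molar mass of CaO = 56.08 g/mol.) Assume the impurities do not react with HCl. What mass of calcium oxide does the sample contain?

n(HCl) added = 0.03964 × 1.199 = 0.04753 mol
n(NaOH) used in back-titration = 0.01482 × 0.3700 = 5.483 × 10^-3 mol
n(HCl) left over = 5.483 × 10^-3 mol (1:1 ratio)
n(HCl) consumed by analyte = 0.04753 − 5.483 × 10^-3 = 0.04204 mol
From the 1:2 ratio, n(CaO) = 1/2 × 0.04204 = 0.02102 mol
mass of CaO = 0.02102 × 56.08 = 1.179 g

1.179 g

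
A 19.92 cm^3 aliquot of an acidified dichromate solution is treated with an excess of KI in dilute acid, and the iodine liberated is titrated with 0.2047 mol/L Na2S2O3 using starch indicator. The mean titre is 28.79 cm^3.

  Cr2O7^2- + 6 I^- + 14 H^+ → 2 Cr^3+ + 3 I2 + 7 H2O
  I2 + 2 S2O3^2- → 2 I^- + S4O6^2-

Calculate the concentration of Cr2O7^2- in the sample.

0.04931 mol/L

n(S2O3^2-) = 0.02879 × 0.2047 = 5.893 × 10^-3 mol
n(I2) = n(S2O3^2-)/2 = 2.947 × 10^-3 mol
From the 1:3 ratio, n(Cr2O7^2-) in the aliquot = 1/3 × 2.947 × 10^-3 = 9.822 × 10^-4 mol
[Cr2O7^2-] = 9.822 × 10^-4 / 0.01992 = 0.04931 mol/L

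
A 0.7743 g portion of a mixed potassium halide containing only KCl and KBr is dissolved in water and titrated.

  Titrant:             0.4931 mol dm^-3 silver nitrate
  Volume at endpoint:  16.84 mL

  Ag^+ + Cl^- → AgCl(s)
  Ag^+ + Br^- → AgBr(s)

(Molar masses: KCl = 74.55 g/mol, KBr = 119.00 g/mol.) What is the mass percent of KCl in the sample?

46.32 %

n(AgNO3) = 0.01684 × 0.4931 = 8.304 × 10^-3 mol
Let x = n(KCl), y = n(KBr).
Titrant: 1x + 1y = 8.304 × 10^-3;  mass: 74.55x + 119.00y = 0.7743
Solving, x = 4.811 × 10^-3 mol, y = 3.493 × 10^-3 mol
mass of KCl = 4.811 × 10^-3 × 74.55 = 0.3587 g
% KCl = 0.3587 / 0.7743 × 100 = 46.32 %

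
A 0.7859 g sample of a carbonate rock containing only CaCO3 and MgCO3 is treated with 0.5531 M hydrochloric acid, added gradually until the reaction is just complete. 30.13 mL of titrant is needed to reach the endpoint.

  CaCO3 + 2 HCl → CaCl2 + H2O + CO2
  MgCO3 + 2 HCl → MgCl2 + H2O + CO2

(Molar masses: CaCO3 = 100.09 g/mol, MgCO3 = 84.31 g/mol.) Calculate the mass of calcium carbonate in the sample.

n(HCl) = 0.03013 × 0.5531 = 0.01666 mol
Let x = n(CaCO3), y = n(MgCO3).
Titrant: 2x + 2y = 0.01666;  mass: 100.09x + 84.31y = 0.7859
Solving, x = 5.285 × 10^-3 mol, y = 3.048 × 10^-3 mol
mass of CaCO3 = 5.285 × 10^-3 × 100.09 = 0.5289 g

0.5289 g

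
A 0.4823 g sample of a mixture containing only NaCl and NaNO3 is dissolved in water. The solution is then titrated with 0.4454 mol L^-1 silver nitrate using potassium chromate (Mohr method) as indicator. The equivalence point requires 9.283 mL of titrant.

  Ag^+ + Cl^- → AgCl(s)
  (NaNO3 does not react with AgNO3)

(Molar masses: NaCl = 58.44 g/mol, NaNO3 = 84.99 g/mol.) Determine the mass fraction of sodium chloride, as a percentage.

n(AgNO3) = 0.009283 × 0.4454 = 4.135 × 10^-3 mol
Let x = n(NaCl), y = n(NaNO3).
Titrant: 1x = 4.135 × 10^-3;  mass: 58.44x + 84.99y = 0.4823
Solving, x = 4.135 × 10^-3 mol, y = 2.832 × 10^-3 mol
mass of NaCl = 4.135 × 10^-3 × 58.44 = 0.2416 g
% NaCl = 0.2416 / 0.4823 × 100 = 50.10 %

50.10 %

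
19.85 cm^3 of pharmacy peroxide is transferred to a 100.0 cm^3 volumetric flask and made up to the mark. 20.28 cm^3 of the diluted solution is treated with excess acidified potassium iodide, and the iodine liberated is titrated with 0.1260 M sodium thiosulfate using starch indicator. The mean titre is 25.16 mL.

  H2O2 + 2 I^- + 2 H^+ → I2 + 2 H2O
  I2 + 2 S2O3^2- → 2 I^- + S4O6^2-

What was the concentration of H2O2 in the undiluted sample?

n(S2O3^2-) = 0.02516 × 0.1260 = 3.170 × 10^-3 mol
n(I2) = n(S2O3^2-)/2 = 1.585 × 10^-3 mol
n(H2O2) in the aliquot = 1.585 × 10^-3 mol (1:1 ratio)
[H2O2]_dilute = 1.585 × 10^-3 / 0.02028 = 0.07816 mol/L
[H2O2]_original = 0.07816 × 100.0/19.85 = 0.3938 mol/L

0.3938 M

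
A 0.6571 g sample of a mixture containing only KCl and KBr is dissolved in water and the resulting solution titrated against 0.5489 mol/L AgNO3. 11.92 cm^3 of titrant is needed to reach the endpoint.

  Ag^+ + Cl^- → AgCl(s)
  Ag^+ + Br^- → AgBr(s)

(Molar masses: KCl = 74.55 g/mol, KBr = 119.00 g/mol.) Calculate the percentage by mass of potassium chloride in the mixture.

n(AgNO3) = 0.01192 × 0.5489 = 6.543 × 10^-3 mol
Let x = n(KCl), y = n(KBr).
Titrant: 1x + 1y = 6.543 × 10^-3;  mass: 74.55x + 119.00y = 0.6571
Solving, x = 2.733 × 10^-3 mol, y = 3.809 × 10^-3 mol
mass of KCl = 2.733 × 10^-3 × 74.55 = 0.2038 g
% KCl = 0.2038 / 0.6571 × 100 = 31.01 %

31.01 %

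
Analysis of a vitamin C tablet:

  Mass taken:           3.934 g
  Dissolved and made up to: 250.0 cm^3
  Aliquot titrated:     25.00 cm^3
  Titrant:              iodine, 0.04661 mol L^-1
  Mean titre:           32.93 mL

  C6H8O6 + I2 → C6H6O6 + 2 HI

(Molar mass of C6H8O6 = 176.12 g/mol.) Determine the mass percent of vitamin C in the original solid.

n(I2) per titration = 0.03293 × 0.04661 = 1.535 × 10^-3 mol
n(C6H8O6) in each aliquot = 1.535 × 10^-3 mol (1:1 ratio)
n(C6H8O6) in the whole flask = 1.535 × 10^-3 × 250.0/25.00 = 0.01535 mol
mass of C6H8O6 = 0.01535 × 176.12 = 2.703 g
% C6H8O6 = 2.703 / 3.934 × 100 = 68.71 %

68.71 %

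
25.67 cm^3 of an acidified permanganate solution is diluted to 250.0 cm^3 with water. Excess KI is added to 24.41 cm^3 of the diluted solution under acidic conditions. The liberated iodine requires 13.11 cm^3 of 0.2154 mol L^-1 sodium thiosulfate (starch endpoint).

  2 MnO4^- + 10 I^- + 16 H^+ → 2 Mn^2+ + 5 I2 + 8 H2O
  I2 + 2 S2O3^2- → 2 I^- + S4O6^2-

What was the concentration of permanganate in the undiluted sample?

0.2253 mol/L

n(S2O3^2-) = 0.01311 × 0.2154 = 2.824 × 10^-3 mol
n(I2) = n(S2O3^2-)/2 = 1.412 × 10^-3 mol
From the 2:5 ratio, n(MnO4^-) in the aliquot = 2/5 × 1.412 × 10^-3 = 5.648 × 10^-4 mol
[MnO4^-]_dilute = 5.648 × 10^-4 / 0.02441 = 0.02314 mol/L
[MnO4^-]_original = 0.02314 × 250.0/25.67 = 0.2253 mol/L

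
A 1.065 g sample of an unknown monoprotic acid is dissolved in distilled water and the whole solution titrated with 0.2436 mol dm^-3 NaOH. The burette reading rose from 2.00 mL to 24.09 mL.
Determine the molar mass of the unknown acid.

197.9 g/mol

n(NaOH) = 0.02209 L × 0.2436 mol/L = 5.381 × 10^-3 mol
n(HA) = 5.381 × 10^-3 mol (1:1 ratio)
M = m / n = 1.065 g / 5.381 × 10^-3 mol = 197.9 g/mol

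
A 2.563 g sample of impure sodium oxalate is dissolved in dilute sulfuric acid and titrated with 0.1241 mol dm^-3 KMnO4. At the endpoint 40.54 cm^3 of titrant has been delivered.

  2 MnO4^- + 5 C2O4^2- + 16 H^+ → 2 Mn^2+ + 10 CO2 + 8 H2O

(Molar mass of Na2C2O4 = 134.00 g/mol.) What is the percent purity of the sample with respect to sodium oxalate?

n(KMnO4) = 0.04054 L × 0.1241 mol/L = 5.031 × 10^-3 mol
From the 5:2 ratio, n(Na2C2O4) = 5/2 × 5.031 × 10^-3 = 0.01258 mol
mass of Na2C2O4 = 0.01258 × 134.00 g/mol = 1.685 g
% Na2C2O4 = 1.685 / 2.563 × 100 = 65.76 %

65.76 %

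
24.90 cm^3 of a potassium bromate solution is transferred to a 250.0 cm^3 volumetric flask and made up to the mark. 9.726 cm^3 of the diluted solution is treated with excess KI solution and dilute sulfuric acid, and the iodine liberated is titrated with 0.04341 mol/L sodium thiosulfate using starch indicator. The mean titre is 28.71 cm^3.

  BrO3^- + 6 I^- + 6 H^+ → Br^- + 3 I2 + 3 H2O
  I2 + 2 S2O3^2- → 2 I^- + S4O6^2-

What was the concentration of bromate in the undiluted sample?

0.2144 mol/L

n(S2O3^2-) = 0.02871 × 0.04341 = 1.246 × 10^-3 mol
n(I2) = n(S2O3^2-)/2 = 6.232 × 10^-4 mol
From the 1:3 ratio, n(BrO3^-) in the aliquot = 1/3 × 6.232 × 10^-4 = 2.077 × 10^-4 mol
[BrO3^-]_dilute = 2.077 × 10^-4 / 0.009726 = 0.02136 mol/L
[BrO3^-]_original = 0.02136 × 250.0/24.90 = 0.2144 mol/L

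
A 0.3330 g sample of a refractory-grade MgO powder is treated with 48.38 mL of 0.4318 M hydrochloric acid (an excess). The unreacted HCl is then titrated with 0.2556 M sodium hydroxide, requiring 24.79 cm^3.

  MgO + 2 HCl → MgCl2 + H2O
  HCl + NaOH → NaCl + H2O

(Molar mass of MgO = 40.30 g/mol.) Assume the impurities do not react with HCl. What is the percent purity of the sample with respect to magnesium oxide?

n(HCl) added = 0.04838 × 0.4318 = 0.02089 mol
n(NaOH) used in back-titration = 0.02479 × 0.2556 = 6.336 × 10^-3 mol
n(HCl) left over = 6.336 × 10^-3 mol (1:1 ratio)
n(HCl) consumed by analyte = 0.02089 − 6.336 × 10^-3 = 0.01455 mol
From the 1:2 ratio, n(MgO) = 1/2 × 0.01455 = 7.277 × 10^-3 mol
mass of MgO = 7.277 × 10^-3 × 40.30 = 0.2933 g
% MgO = 0.2933 / 0.3330 × 100 = 88.07 %

88.07 %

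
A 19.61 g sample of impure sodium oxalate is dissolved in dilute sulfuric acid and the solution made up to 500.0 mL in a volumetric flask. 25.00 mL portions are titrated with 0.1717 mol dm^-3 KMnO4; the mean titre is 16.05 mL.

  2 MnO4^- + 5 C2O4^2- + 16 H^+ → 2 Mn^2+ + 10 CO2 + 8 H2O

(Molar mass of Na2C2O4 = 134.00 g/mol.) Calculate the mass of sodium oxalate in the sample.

18.46 g

n(KMnO4) per titration = 0.01605 × 0.1717 = 2.756 × 10^-3 mol
From the 5:2 ratio, n(Na2C2O4) in each aliquot = 5/2 × 2.756 × 10^-3 = 6.889 × 10^-3 mol
n(Na2C2O4) in the whole flask = 6.889 × 10^-3 × 500.0/25.00 = 0.1378 mol
mass of Na2C2O4 = 0.1378 × 134.00 = 18.46 g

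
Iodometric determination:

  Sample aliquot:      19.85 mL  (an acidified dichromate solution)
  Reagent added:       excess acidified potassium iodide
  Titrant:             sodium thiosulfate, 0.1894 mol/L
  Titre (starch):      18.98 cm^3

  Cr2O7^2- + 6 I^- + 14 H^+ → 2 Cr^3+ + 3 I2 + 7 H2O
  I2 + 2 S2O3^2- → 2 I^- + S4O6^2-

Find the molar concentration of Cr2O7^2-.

0.03018 mol/L

n(S2O3^2-) = 0.01898 × 0.1894 = 3.595 × 10^-3 mol
n(I2) = n(S2O3^2-)/2 = 1.797 × 10^-3 mol
From the 1:3 ratio, n(Cr2O7^2-) in the aliquot = 1/3 × 1.797 × 10^-3 = 5.991 × 10^-4 mol
[Cr2O7^2-] = 5.991 × 10^-4 / 0.01985 = 0.03018 mol/L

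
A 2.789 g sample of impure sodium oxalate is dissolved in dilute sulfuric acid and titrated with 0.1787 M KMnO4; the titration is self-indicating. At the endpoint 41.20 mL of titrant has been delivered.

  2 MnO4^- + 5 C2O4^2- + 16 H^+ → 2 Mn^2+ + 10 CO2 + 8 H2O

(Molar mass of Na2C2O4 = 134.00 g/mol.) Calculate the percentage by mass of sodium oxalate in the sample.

n(KMnO4) = 0.04120 L × 0.1787 mol/L = 7.362 × 10^-3 mol
From the 5:2 ratio, n(Na2C2O4) = 5/2 × 7.362 × 10^-3 = 0.01841 mol
mass of Na2C2O4 = 0.01841 × 134.00 g/mol = 2.466 g
% Na2C2O4 = 2.466 / 2.789 × 100 = 88.43 %

88.43 %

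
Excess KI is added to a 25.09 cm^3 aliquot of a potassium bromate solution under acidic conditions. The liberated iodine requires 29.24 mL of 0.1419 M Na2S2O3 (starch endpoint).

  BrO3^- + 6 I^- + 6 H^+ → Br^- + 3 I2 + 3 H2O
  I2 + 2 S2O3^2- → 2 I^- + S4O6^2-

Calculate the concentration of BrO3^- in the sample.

0.02756 M

n(S2O3^2-) = 0.02924 × 0.1419 = 4.149 × 10^-3 mol
n(I2) = n(S2O3^2-)/2 = 2.075 × 10^-3 mol
From the 1:3 ratio, n(BrO3^-) in the aliquot = 1/3 × 2.075 × 10^-3 = 6.915 × 10^-4 mol
[BrO3^-] = 6.915 × 10^-4 / 0.02509 = 0.02756 mol/L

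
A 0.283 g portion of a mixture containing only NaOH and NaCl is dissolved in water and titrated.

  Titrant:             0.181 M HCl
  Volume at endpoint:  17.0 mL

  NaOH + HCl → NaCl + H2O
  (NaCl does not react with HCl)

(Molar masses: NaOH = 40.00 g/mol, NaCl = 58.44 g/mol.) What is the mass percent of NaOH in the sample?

n(HCl) = 0.0170 × 0.181 = 3.08 × 10^-3 mol
Let x = n(NaOH), y = n(NaCl).
Titrant: 1x = 3.08 × 10^-3;  mass: 40.00x + 58.44y = 0.283
Solving, x = 3.08 × 10^-3 mol, y = 2.74 × 10^-3 mol
mass of NaOH = 3.08 × 10^-3 × 40.00 = 0.123 g
% NaOH = 0.123 / 0.283 × 100 = 43.5 %

43.5 %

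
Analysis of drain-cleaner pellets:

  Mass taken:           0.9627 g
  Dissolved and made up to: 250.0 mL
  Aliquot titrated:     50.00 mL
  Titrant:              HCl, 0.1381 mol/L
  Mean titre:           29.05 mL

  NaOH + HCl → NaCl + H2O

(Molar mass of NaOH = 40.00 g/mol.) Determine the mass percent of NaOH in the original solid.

83.34 %

n(HCl) per titration = 0.02905 × 0.1381 = 4.012 × 10^-3 mol
n(NaOH) in each aliquot = 4.012 × 10^-3 mol (1:1 ratio)
n(NaOH) in the whole flask = 4.012 × 10^-3 × 250.0/50.00 = 0.02006 mol
mass of NaOH = 0.02006 × 40.00 = 0.8024 g
% NaOH = 0.8024 / 0.9627 × 100 = 83.34 %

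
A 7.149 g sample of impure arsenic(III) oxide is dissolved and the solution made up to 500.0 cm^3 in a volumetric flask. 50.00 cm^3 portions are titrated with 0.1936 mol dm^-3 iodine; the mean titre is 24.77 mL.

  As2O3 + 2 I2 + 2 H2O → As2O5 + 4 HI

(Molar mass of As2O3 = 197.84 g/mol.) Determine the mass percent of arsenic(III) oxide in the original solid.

n(I2) per titration = 0.02477 × 0.1936 = 4.795 × 10^-3 mol
From the 1:2 ratio, n(As2O3) in each aliquot = 1/2 × 4.795 × 10^-3 = 2.398 × 10^-3 mol
n(As2O3) in the whole flask = 2.398 × 10^-3 × 500.0/50.00 = 0.02398 mol
mass of As2O3 = 0.02398 × 197.84 = 4.744 g
% As2O3 = 4.744 / 7.149 × 100 = 66.35 %

66.35 %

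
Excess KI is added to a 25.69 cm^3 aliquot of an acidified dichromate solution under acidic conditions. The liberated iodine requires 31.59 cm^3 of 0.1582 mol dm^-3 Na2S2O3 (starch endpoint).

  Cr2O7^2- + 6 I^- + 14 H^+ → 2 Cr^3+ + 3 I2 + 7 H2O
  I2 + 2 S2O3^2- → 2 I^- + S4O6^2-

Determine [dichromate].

0.03242 mol/L

n(S2O3^2-) = 0.03159 × 0.1582 = 4.998 × 10^-3 mol
n(I2) = n(S2O3^2-)/2 = 2.499 × 10^-3 mol
From the 1:3 ratio, n(Cr2O7^2-) in the aliquot = 1/3 × 2.499 × 10^-3 = 8.329 × 10^-4 mol
[Cr2O7^2-] = 8.329 × 10^-4 / 0.02569 = 0.03242 mol/L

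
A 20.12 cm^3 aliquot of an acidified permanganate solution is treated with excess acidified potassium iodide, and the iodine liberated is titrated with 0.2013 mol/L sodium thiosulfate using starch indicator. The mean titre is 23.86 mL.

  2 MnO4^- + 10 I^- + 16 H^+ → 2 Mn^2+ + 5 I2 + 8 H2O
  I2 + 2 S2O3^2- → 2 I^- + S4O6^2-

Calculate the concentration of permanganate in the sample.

0.04774 mol/L

n(S2O3^2-) = 0.02386 × 0.2013 = 4.803 × 10^-3 mol
n(I2) = n(S2O3^2-)/2 = 2.402 × 10^-3 mol
From the 2:5 ratio, n(MnO4^-) in the aliquot = 2/5 × 2.402 × 10^-3 = 9.606 × 10^-4 mol
[MnO4^-] = 9.606 × 10^-4 / 0.02012 = 0.04774 mol/L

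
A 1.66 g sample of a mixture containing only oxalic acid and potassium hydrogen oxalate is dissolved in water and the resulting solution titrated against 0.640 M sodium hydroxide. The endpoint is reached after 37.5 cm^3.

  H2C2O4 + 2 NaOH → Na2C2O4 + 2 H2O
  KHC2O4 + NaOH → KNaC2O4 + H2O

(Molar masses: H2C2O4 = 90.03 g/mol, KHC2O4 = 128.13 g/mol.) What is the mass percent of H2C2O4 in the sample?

46.2 %

n(NaOH) = 0.0375 × 0.640 = 0.0240 mol
Let x = n(H2C2O4), y = n(KHC2O4).
Titrant: 2x + 1y = 0.0240;  mass: 90.03x + 128.13y = 1.66
Solving, x = 8.51 × 10^-3 mol, y = 6.97 × 10^-3 mol
mass of H2C2O4 = 8.51 × 10^-3 × 90.03 = 0.766 g
% H2C2O4 = 0.766 / 1.66 × 100 = 46.2 %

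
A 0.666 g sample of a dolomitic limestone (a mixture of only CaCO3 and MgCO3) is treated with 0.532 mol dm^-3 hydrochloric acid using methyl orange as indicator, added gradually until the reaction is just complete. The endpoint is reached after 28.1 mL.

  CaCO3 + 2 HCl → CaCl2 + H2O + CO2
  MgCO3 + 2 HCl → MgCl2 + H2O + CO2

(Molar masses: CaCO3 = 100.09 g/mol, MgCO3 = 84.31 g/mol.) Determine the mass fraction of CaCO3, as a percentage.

n(HCl) = 0.0281 × 0.532 = 0.0149 mol
Let x = n(CaCO3), y = n(MgCO3).
Titrant: 2x + 2y = 0.0149;  mass: 100.09x + 84.31y = 0.666
Solving, x = 2.27 × 10^-3 mol, y = 5.20 × 10^-3 mol
mass of CaCO3 = 2.27 × 10^-3 × 100.09 = 0.227 g
% CaCO3 = 0.227 / 0.666 × 100 = 34.1 %

34.1 %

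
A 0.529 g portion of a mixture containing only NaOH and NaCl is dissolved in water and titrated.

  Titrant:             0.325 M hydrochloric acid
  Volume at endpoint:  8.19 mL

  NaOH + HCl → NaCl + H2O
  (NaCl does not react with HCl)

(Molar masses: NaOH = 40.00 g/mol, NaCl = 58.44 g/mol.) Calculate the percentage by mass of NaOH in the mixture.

n(HCl) = 0.00819 × 0.325 = 2.66 × 10^-3 mol
Let x = n(NaOH), y = n(NaCl).
Titrant: 1x = 2.66 × 10^-3;  mass: 40.00x + 58.44y = 0.529
Solving, x = 2.66 × 10^-3 mol, y = 7.23 × 10^-3 mol
mass of NaOH = 2.66 × 10^-3 × 40.00 = 0.106 g
% NaOH = 0.106 / 0.529 × 100 = 20.1 %

20.1 %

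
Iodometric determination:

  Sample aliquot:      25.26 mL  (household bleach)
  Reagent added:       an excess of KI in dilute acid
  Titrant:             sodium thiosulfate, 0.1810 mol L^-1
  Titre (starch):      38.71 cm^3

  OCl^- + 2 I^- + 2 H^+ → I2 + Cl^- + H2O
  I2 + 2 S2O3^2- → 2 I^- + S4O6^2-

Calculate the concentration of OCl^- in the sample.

0.1387 mol/L

n(S2O3^2-) = 0.03871 × 0.1810 = 7.007 × 10^-3 mol
n(I2) = n(S2O3^2-)/2 = 3.503 × 10^-3 mol
n(OCl^-) in the aliquot = 3.503 × 10^-3 mol (1:1 ratio)
[OCl^-] = 3.503 × 10^-3 / 0.02526 = 0.1387 mol/L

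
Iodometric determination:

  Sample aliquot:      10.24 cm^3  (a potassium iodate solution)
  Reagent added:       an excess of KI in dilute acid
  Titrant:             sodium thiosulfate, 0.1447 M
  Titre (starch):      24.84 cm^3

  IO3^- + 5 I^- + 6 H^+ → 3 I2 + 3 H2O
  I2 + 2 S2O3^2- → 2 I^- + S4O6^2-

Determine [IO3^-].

0.05850 M

n(S2O3^2-) = 0.02484 × 0.1447 = 3.594 × 10^-3 mol
n(I2) = n(S2O3^2-)/2 = 1.797 × 10^-3 mol
From the 1:3 ratio, n(IO3^-) in the aliquot = 1/3 × 1.797 × 10^-3 = 5.991 × 10^-4 mol
[IO3^-] = 5.991 × 10^-4 / 0.01024 = 0.05850 mol/L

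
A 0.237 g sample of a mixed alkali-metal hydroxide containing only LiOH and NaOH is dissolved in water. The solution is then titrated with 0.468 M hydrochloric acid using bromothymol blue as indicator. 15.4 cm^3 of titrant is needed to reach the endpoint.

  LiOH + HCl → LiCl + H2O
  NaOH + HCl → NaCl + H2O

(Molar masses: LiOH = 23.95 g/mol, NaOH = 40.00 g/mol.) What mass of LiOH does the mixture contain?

0.0765 g

n(HCl) = 0.0154 × 0.468 = 7.21 × 10^-3 mol
Let x = n(LiOH), y = n(NaOH).
Titrant: 1x + 1y = 7.21 × 10^-3;  mass: 23.95x + 40.00y = 0.237
Solving, x = 3.20 × 10^-3 mol, y = 4.01 × 10^-3 mol
mass of LiOH = 3.20 × 10^-3 × 23.95 = 0.0765 g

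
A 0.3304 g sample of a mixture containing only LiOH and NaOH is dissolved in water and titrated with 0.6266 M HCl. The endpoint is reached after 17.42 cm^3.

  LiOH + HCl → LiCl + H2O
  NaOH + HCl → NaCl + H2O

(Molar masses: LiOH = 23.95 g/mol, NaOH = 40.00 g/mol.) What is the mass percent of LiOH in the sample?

n(HCl) = 0.01742 × 0.6266 = 0.01092 mol
Let x = n(LiOH), y = n(NaOH).
Titrant: 1x + 1y = 0.01092;  mass: 23.95x + 40.00y = 0.3304
Solving, x = 6.618 × 10^-3 mol, y = 4.298 × 10^-3 mol
mass of LiOH = 6.618 × 10^-3 × 23.95 = 0.1585 g
% LiOH = 0.1585 / 0.3304 × 100 = 47.97 %

47.97 %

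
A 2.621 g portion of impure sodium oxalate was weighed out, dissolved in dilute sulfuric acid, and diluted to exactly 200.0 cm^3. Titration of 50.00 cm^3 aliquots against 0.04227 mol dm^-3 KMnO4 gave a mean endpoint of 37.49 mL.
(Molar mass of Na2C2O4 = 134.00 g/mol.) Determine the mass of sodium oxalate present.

2.124 g

2 MnO4^- + 5 C2O4^2- + 16 H^+ → 2 Mn^2+ + 10 CO2 + 8 H2O
n(KMnO4) per titration = 0.03749 × 0.04227 = 1.585 × 10^-3 mol
From the 5:2 ratio, n(Na2C2O4) in each aliquot = 5/2 × 1.585 × 10^-3 = 3.962 × 10^-3 mol
n(Na2C2O4) in the whole flask = 3.962 × 10^-3 × 200.0/50.00 = 0.01585 mol
mass of Na2C2O4 = 0.01585 × 134.00 = 2.124 g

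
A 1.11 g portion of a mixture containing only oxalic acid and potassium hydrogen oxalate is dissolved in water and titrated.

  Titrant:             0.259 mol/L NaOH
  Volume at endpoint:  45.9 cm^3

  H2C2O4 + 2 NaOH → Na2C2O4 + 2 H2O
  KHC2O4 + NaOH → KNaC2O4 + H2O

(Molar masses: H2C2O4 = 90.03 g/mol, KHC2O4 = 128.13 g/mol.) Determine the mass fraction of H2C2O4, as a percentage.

20.2 %

n(NaOH) = 0.0459 × 0.259 = 0.0119 mol
Let x = n(H2C2O4), y = n(KHC2O4).
Titrant: 2x + 1y = 0.0119;  mass: 90.03x + 128.13y = 1.11
Solving, x = 2.49 × 10^-3 mol, y = 6.92 × 10^-3 mol
mass of H2C2O4 = 2.49 × 10^-3 × 90.03 = 0.224 g
% H2C2O4 = 0.224 / 1.11 × 100 = 20.2 %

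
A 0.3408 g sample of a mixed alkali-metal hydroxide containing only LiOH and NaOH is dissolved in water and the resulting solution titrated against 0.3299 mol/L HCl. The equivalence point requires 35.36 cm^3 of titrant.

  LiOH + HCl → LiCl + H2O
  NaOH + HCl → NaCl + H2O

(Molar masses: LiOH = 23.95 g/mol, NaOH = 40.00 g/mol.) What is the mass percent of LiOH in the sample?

55.09 %

n(HCl) = 0.03536 × 0.3299 = 0.01167 mol
Let x = n(LiOH), y = n(NaOH).
Titrant: 1x + 1y = 0.01167;  mass: 23.95x + 40.00y = 0.3408
Solving, x = 7.839 × 10^-3 mol, y = 3.827 × 10^-3 mol
mass of LiOH = 7.839 × 10^-3 × 23.95 = 0.1877 g
% LiOH = 0.1877 / 0.3408 × 100 = 55.09 %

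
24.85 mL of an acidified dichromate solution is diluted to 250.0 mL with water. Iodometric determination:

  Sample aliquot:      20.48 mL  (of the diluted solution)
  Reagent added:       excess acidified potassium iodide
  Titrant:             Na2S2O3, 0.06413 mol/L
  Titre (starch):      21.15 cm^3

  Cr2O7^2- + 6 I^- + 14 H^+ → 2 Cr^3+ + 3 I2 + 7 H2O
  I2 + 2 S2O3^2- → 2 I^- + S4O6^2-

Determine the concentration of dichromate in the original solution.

0.1110 mol/L

n(S2O3^2-) = 0.02115 × 0.06413 = 1.356 × 10^-3 mol
n(I2) = n(S2O3^2-)/2 = 6.782 × 10^-4 mol
From the 1:3 ratio, n(Cr2O7^2-) in the aliquot = 1/3 × 6.782 × 10^-4 = 2.261 × 10^-4 mol
[Cr2O7^2-]_dilute = 2.261 × 10^-4 / 0.02048 = 0.01104 mol/L
[Cr2O7^2-]_original = 0.01104 × 250.0/24.85 = 0.1110 mol/L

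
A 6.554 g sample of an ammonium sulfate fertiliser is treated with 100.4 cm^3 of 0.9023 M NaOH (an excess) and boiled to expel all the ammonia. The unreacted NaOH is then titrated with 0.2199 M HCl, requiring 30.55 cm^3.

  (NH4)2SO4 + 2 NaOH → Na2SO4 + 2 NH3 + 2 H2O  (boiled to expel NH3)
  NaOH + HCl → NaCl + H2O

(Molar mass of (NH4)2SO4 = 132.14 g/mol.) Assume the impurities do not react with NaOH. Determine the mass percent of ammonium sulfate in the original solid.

n(NaOH) added = 0.1004 × 0.9023 = 0.09059 mol
n(HCl) used in back-titration = 0.03055 × 0.2199 = 6.718 × 10^-3 mol
n(NaOH) left over = 6.718 × 10^-3 mol (1:1 ratio)
n(NaOH) consumed by analyte = 0.09059 − 6.718 × 10^-3 = 0.08387 mol
From the 1:2 ratio, n((NH4)2SO4) = 1/2 × 0.08387 = 0.04194 mol
mass of (NH4)2SO4 = 0.04194 × 132.14 = 5.541 g
% (NH4)2SO4 = 5.541 / 6.554 × 100 = 84.55 %

84.55 %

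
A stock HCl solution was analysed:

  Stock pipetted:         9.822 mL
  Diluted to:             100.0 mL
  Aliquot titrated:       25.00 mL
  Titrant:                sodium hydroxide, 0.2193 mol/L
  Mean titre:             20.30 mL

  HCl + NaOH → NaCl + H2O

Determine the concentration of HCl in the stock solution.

1.813 mol/L

n(NaOH) = 0.02030 × 0.2193 = 4.452 × 10^-3 mol
n(HCl) in the aliquot = 4.452 × 10^-3 mol (1:1 ratio)
[HCl]_dilute = 4.452 × 10^-3 / 0.02500 = 0.1781 mol/L
Dilution factor = 100.0 / 9.822 = 10.18
[HCl]_stock = 0.1781 × 10.18 = 1.813 mol/L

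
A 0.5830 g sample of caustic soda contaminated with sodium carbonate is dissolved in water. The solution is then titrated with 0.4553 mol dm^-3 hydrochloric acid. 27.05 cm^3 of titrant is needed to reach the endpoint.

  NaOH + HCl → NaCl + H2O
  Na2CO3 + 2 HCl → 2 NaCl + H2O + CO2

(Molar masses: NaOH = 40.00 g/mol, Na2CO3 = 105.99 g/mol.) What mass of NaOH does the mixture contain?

n(HCl) = 0.02705 × 0.4553 = 0.01232 mol
Let x = n(NaOH), y = n(Na2CO3).
Titrant: 1x + 2y = 0.01232;  mass: 40.00x + 105.99y = 0.5830
Solving, x = 5.362 × 10^-3 mol, y = 3.477 × 10^-3 mol
mass of NaOH = 5.362 × 10^-3 × 40.00 = 0.2145 g

0.2145 g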